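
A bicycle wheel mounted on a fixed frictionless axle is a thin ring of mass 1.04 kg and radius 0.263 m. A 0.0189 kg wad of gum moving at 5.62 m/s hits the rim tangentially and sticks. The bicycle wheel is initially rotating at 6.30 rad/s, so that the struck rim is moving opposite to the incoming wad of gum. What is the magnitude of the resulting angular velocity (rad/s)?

|ω_f| ≈ 5.81 rad/s

The axle reaction passes through the axle and exerts no torque about it; angular momentum about the axle is conserved through the impact.
I_p = (1.04)(0.263)² = 0.07194 kg·m². Taking the sense of the wad of gum's angular momentum as positive, L_{wad} = m v R = (0.0189)(5.62)(0.263) = 0.02794 kg·m²/s.
L_i = −I_p ω_p + m v R = −(0.07194)(6.30) + 0.02794 = -0.4253 kg·m²/s.
After sticking, I_f = I_p + m R² = 0.07194 + (0.0189)(0.263)² = 0.07324 kg·m².
ω_f = L_i / I_f = -0.4253 / 0.07324 = -5.806 rad/s.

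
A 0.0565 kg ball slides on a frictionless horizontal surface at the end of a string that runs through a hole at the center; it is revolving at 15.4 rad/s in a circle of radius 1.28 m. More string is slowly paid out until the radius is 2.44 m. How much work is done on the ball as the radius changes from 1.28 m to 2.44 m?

W ≈ -7.96 J

No torque about the axis ⇒ m r₁² ω₁ = m r₂² ω₂.
ω₂ = ω₁ (r₁/r₂)² = (15.4)(1.28/2.44)² = 4.238 rad/s.
W = ΔKE = ½m(v₂² − v₁²) = -7.956 J.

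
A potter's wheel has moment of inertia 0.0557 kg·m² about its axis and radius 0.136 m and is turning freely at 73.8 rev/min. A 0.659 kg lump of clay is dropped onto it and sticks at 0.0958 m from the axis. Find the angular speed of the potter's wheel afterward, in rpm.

ω_f ≈ 66.6 rpm

The added mass arrives with no angular momentum about the axis, and any external torque about the axis is negligible, so the system's angular momentum is conserved.
Added inertia Σmr² = (0.659)(0.0958)² = 0.006048 kg·m²; I_f = 0.05570 + 0.006048 = 0.06175 kg·m².
ω_f = I_p ω_i / I_f = (0.05570)(73.8) / 0.06175 = 66.57 rpm.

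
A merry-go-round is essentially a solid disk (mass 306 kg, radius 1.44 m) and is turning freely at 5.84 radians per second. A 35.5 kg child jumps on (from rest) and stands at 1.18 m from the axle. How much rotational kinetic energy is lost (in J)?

No external torque acts about the axle; L_before = L_after.
I_p = ½(306)(1.44)² = 317.3 kg·m².
Added inertia Σmr² = (35.5)(1.18)² = 49.43 kg·m²; I_f = 317.3 + 49.43 = 366.7 kg·m².
ω_f = I_p ω_i / I_f = (317.3)(5.84) / 366.7 = 5.053 rad/s.
KE_i = ½(317.3)(5.840 rad/s)² = 5410 J; KE_f = ½(366.7)(5.053)² = 4681 J.

energy lost ≈ 729 J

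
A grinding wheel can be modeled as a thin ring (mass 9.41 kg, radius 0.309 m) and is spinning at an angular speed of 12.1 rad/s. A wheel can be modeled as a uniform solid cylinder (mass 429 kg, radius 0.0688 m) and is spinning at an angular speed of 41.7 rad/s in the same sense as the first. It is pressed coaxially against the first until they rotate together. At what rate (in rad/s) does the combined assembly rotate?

No external torque acts about the common axis, so total angular momentum is conserved.
Moments of inertia: I_A = (9.41)(0.309)² = 0.8985 kg·m²; I_B = ½(429)(0.0688)² = 1.015 kg·m².
Taking A's sense as positive: L = (0.8985)(12.1) + (1.015)(41.7) = 53.21 kg·m²·rad/s.
Combined I = 0.8985 + 1.015 = 1.914 kg·m².
ω_f = L / I = 53.21 / 1.914 = 27.80 rad/s.

|ω_f| ≈ 27.8 rad/s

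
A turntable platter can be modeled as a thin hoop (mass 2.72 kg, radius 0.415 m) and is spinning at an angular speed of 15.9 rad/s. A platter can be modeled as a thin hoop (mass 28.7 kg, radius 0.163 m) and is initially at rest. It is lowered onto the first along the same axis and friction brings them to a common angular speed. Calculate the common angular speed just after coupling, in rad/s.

|ω_f| ≈ 6.05 rad/s

The coupling torques are internal; angular momentum about the shared axis is conserved.
Moments of inertia: I_A = (2.72)(0.415)² = 0.4685 kg·m²; I_B = (28.7)(0.163)² = 0.7625 kg·m².
Taking A's sense as positive: L = (0.4685)(15.9) = 7.448 kg·m²·rad/s.
Combined I = 0.4685 + 0.7625 = 1.231 kg·m².
ω_f = L / I = 7.448 / 1.231 = 6.051 rad/s.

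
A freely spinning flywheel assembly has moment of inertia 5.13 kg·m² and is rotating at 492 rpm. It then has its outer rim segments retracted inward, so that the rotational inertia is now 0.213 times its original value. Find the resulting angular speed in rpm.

ω₂ ≈ 2310 rpm

Angular momentum about the spin axis is conserved since the torque about it is zero.
I₂ = 0.213 × 5.13 = 1.093 kg·m².
ω₂ = I₁ω₁ / I₂ = (5.130)(492 rpm) / (1.093) = 2310 rpm.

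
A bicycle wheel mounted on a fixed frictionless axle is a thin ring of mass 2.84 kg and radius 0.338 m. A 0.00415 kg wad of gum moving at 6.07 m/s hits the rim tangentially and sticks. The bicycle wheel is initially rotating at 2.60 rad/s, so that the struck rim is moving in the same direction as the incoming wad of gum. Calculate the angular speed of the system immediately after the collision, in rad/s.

The axle reaction passes through the axle and exerts no torque about it; angular momentum about the axle is conserved through the impact.
I_p = (2.84)(0.338)² = 0.3245 kg·m². Taking the sense of the wad of gum's angular momentum as positive, L_{wad} = m v R = (0.00415)(6.07)(0.338) = 0.008514 kg·m²/s.
L_i = +I_p ω_p + m v R = +(0.3245)(2.60) + 0.008514 = 0.8521 kg·m²/s.
After sticking, I_f = I_p + m R² = 0.3245 + (0.00415)(0.338)² = 0.3249 kg·m².
ω_f = L_i / I_f = 0.8521 / 0.3249 = 2.622 rad/s.

|ω_f| ≈ 2.62 rad/s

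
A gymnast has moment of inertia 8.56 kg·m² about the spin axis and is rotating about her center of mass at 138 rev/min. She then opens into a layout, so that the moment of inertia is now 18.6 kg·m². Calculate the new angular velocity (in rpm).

No external torque acts about the spin axis, so angular momentum is conserved.
ω₂ = I₁ω₁ / I₂ = (8.560)(138 rpm) / (18.60) = 63.51 rpm.

ω₂ ≈ 63.5 rpm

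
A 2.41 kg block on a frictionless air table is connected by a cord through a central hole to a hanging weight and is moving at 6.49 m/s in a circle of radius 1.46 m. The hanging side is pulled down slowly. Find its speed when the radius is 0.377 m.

v₂ ≈ 25.1 m/s

The only horizontal force on the mass is along the cord (radial), so it exerts no torque about the hole and angular momentum m v r is conserved.
v₂ = v₁ r₁ / r₂ = (6.49)(1.46) / (0.377) = 25.13 m/s.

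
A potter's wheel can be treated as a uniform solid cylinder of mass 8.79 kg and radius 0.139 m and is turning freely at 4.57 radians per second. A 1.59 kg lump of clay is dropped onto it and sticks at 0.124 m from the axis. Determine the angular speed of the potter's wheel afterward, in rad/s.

ω_f ≈ 3.55 rad/s

The added mass arrives with no angular momentum about the axis, and any external torque about the axis is negligible, so the system's angular momentum is conserved.
I_p = ½(8.79)(0.139)² = 0.08492 kg·m².
Added inertia Σmr² = (1.59)(0.124)² = 0.02445 kg·m²; I_f = 0.08492 + 0.02445 = 0.1094 kg·m².
ω_f = I_p ω_i / I_f = (0.08492)(4.57) / 0.1094 = 3.548 rad/s.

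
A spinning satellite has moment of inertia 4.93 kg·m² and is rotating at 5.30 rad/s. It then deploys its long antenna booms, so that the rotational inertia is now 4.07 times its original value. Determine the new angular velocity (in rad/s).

ω₂ ≈ 1.30 rad/s

With no external torque about the axis, L is conserved: I₁ω₁ = I₂ω₂.
I₂ = 4.07 × 4.93 = 20.07 kg·m².
ω₂ = I₁ω₁ / I₂ = (4.930)(5.30 rad/s) / (20.07) = 1.302 rad/s.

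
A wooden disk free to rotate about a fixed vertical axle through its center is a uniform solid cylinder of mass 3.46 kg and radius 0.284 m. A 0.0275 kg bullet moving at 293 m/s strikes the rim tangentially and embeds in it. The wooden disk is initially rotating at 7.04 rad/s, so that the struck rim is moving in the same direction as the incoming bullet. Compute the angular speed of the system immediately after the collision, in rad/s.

|ω_f| ≈ 23.1 rad/s

About the axle the impulsive forces during the collision are internal, so angular momentum about that axis is conserved.
I_p = ½(3.46)(0.284)² = 0.1395 kg·m². Taking the sense of the bullet's angular momentum as positive, L_{bullet} = m v R = (0.0275)(293)(0.284) = 2.288 kg·m²/s.
L_i = +I_p ω_p + m v R = +(0.1395)(7.04) + 2.288 = 3.271 kg·m²/s.
After sticking, I_f = I_p + m R² = 0.1395 + (0.0275)(0.284)² = 0.1418 kg·m².
ω_f = L_i / I_f = 3.271 / 0.1418 = 23.07 rad/s.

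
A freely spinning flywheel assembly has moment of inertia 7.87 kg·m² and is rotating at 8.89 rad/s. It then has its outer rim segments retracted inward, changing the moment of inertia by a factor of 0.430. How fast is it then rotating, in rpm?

No external torque acts about the spin axis, so angular momentum is conserved.
I₂ = 0.430 × 7.87 = 3.384 kg·m².
ω₂ = I₁ω₁ / I₂ = (7.870)(8.89 rad/s) / (3.384) = 20.67 rad/s = 197.4 rpm.

ω₂ ≈ 197 rpm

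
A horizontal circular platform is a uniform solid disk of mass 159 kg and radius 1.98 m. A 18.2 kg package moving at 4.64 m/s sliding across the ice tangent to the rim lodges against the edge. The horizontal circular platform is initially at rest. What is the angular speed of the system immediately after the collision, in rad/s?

|ω_f| ≈ 0.437 rad/s

About the central axle the impulsive forces during the collision are internal, so angular momentum about that axis is conserved.
I_p = ½(159)(1.98)² = 311.7 kg·m². Taking the sense of the package's angular momentum as positive, L_{package} = m v R = (18.2)(4.64)(1.98) = 167.2 kg·m²/s.
L_i = 0 + 167.2 = 167.2 kg·m²/s.
After sticking, I_f = I_p + m R² = 311.7 + (18.2)(1.98)² = 383.0 kg·m².
ω_f = L_i / I_f = 167.2 / 383.0 = 0.4365 rad/s.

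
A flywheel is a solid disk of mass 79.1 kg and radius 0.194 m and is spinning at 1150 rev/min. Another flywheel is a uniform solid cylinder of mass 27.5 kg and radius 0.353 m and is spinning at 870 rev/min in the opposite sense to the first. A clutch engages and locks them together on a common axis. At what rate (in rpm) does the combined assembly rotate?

The coupling torques are internal; angular momentum about the shared axis is conserved.
Moments of inertia: I_A = ½(79.1)(0.194)² = 1.489 kg·m²; I_B = ½(27.5)(0.353)² = 1.713 kg·m².
Taking A's sense as positive: L = (1.489)(1150) − (1.713)(870) = 221.1 kg·m²·rpm.
Combined I = 1.489 + 1.713 = 3.202 kg·m².
ω_f = L / I = 221.1 / 3.202 = 69.07 rpm.

|ω_f| ≈ 69.1 rpm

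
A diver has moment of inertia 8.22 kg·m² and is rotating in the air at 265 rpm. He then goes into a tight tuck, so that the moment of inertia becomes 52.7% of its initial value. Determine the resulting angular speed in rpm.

ω₂ ≈ 503 rpm

With no external torque about the axis, L is conserved: I₁ω₁ = I₂ω₂.
I₂ = 0.527 × 8.22 = 4.332 kg·m².
ω₂ = I₁ω₁ / I₂ = (8.220)(265 rpm) / (4.332) = 502.8 rpm.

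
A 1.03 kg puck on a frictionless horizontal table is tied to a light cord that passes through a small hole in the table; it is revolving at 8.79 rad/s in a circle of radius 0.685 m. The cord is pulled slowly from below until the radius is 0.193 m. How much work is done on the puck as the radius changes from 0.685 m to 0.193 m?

W ≈ 217 J

No torque about the axis ⇒ m r₁² ω₁ = m r₂² ω₂.
ω₂ = ω₁ (r₁/r₂)² = (8.79)(0.685/0.193)² = 110.7 rad/s.
W = ΔKE = ½m(v₂² − v₁²) = 216.5 J.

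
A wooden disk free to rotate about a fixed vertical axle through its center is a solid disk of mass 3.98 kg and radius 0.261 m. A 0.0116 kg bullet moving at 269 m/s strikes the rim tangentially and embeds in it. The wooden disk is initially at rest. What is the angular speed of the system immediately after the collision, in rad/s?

|ω_f| ≈ 5.97 rad/s

The axle reaction passes through the axle and exerts no torque about it; angular momentum about the axle is conserved through the impact.
I_p = ½(3.98)(0.261)² = 0.1356 kg·m². Taking the sense of the bullet's angular momentum as positive, L_{bullet} = m v R = (0.0116)(269)(0.261) = 0.8144 kg·m²/s.
L_i = 0 + 0.8144 = 0.8144 kg·m²/s.
After sticking, I_f = I_p + m R² = 0.1356 + (0.0116)(0.261)² = 0.1364 kg·m².
ω_f = L_i / I_f = 0.8144 / 0.1364 = 5.973 rad/s.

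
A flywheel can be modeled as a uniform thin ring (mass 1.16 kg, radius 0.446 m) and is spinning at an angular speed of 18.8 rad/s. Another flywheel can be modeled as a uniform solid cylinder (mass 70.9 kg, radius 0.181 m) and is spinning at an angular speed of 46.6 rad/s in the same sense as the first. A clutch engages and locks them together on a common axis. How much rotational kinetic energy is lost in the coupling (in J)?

No external torque acts about the common axis, so total angular momentum is conserved.
Moments of inertia: I_A = (1.16)(0.446)² = 0.2307 kg·m²; I_B = ½(70.9)(0.181)² = 1.161 kg·m².
Taking A's sense as positive: L = (0.2307)(18.8) + (1.161)(46.6) = 58.46 kg·m²·rad/s.
Combined I = 0.2307 + 1.161 = 1.392 kg·m².
ω_f = L / I = 58.46 / 1.392 = 41.99 rad/s.
KE_i = ½ΣIω² = 1302 J; KE_f = ½(1.392)(41.99)² = 1227 J.

ΔKE lost ≈ 74.4 J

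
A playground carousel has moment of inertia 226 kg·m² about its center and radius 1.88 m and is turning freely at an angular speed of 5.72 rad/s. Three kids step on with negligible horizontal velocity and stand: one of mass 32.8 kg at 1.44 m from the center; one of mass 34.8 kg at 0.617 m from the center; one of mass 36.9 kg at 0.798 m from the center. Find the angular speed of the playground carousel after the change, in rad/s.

ω_f ≈ 3.91 rad/s

The added mass arrives with no angular momentum about the center, and any external torque about the center is negligible, so the system's angular momentum is conserved.
Added inertia Σmr² = (32.8)(1.44)² + (34.8)(0.617)² + (36.9)(0.798)² = 104.8 kg·m²; I_f = 226.0 + 104.8 = 330.8 kg·m².
ω_f = I_p ω_i / I_f = (226.0)(5.72) / 330.8 = 3.908 rad/s.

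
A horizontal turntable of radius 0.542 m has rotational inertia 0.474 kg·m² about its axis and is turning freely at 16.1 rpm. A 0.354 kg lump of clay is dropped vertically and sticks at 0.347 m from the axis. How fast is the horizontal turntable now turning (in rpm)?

No external torque acts about the axis; L_before = L_after.
Added inertia Σmr² = (0.354)(0.347)² = 0.04262 kg·m²; I_f = 0.4740 + 0.04262 = 0.5166 kg·m².
ω_f = I_p ω_i / I_f = (0.4740)(16.1) / 0.5166 = 14.77 rpm.

ω_f ≈ 14.8 rpm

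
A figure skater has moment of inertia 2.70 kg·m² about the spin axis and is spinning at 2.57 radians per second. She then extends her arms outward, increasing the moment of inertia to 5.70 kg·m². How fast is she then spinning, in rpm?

ω₂ ≈ 11.6 rpm

Angular momentum about the spin axis is conserved since the torque about it is zero.
ω₂ = I₁ω₁ / I₂ = (2.700)(2.57 rad/s) / (5.700) = 1.217 rad/s = 11.63 rpm.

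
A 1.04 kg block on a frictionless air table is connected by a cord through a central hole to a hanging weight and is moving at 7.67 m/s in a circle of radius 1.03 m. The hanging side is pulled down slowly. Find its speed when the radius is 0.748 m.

Central (radial) force ⇒ zero torque about the center ⇒ m v r is constant.
v₂ = v₁ r₁ / r₂ = (7.67)(1.03) / (0.748) = 10.56 m/s.

v₂ ≈ 10.6 m/s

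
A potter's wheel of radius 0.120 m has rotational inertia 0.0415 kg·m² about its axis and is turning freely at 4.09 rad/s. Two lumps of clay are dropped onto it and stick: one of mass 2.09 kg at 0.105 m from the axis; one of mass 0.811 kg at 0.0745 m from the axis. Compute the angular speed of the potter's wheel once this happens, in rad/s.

ω_f ≈ 2.46 rad/s

No external torque acts about the axis; L_before = L_after.
Added inertia Σmr² = (2.09)(0.105)² + (0.811)(0.0745)² = 0.02754 kg·m²; I_f = 0.04150 + 0.02754 = 0.06904 kg·m².
ω_f = I_p ω_i / I_f = (0.04150)(4.09) / 0.06904 = 2.458 rad/s.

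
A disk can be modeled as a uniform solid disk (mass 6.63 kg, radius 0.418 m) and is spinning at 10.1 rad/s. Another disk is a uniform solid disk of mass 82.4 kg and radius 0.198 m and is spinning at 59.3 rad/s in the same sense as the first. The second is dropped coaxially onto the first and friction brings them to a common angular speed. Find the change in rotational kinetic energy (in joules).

The coupling torques are internal; angular momentum about the shared axis is conserved.
Moments of inertia: I_A = ½(6.63)(0.418)² = 0.5792 kg·m²; I_B = ½(82.4)(0.198)² = 1.615 kg·m².
Taking A's sense as positive: L = (0.5792)(10.1) + (1.615)(59.3) = 101.6 kg·m²·rad/s.
Combined I = 0.5792 + 1.615 = 2.194 kg·m².
ω_f = L / I = 101.6 / 2.194 = 46.31 rad/s.
KE_i = ½ΣIω² = 2869 J; KE_f = ½(2.194)(46.31)² = 2353 J.

ΔKE ≈ -516 J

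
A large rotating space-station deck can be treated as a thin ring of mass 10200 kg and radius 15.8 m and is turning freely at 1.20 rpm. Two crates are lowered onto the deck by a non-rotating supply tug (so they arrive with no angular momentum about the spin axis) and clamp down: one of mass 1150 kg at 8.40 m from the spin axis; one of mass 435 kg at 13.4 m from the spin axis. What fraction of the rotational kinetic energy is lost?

fraction ≈ 0.0589

The added mass arrives with no angular momentum about the spin axis, and any external torque about the spin axis is negligible, so the system's angular momentum is conserved.
I_p = (10200)(15.8)² = 2.546e+06 kg·m².
Added inertia Σmr² = (1150)(8.40)² + (435)(13.4)² = 1.593e+05 kg·m²; I_f = 2.546e+06 + 1.593e+05 = 2.706e+06 kg·m².
ω_f = I_p ω_i / I_f = (2.546e+06)(1.20) / 2.706e+06 = 1.129 rpm.
KE_i = ½(2.546e+06)(0.1257 rad/s)² = 20110 J; KE_f = ½(2.706e+06)(0.1183)² = 18920 J.
Fraction lost = 0.05886.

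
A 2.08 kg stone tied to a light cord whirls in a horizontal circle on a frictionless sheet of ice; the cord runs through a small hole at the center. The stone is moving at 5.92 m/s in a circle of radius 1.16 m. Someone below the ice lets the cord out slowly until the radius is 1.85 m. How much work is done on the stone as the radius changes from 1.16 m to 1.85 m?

W ≈ -22.1 J

Central (radial) force ⇒ zero torque about the center ⇒ m v r is constant.
v₂ = v₁ r₁ / r₂ = (5.92)(1.16) / (1.85) = 3.712 m/s.
W = ΔKE = ½m(v₂² − v₁²) = -22.12 J.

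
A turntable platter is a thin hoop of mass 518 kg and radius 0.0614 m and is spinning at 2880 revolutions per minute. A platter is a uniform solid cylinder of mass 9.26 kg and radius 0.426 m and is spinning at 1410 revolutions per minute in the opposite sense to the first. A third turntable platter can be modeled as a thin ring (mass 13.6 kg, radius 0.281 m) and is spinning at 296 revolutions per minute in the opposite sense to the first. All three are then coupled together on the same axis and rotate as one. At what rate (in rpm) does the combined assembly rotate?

|ω_f| ≈ 1070 rpm

No external torque acts about the common axis, so total angular momentum is conserved.
Moments of inertia: I_A = (518)(0.0614)² = 1.953 kg·m²; I_B = ½(9.26)(0.426)² = 0.8402 kg·m²; I_C = (13.6)(0.281)² = 1.074 kg·m².
Taking A's sense as positive: L = (1.953)(2880) − (0.8402)(1410) − (1.074)(296) = 4122 kg·m²·rpm.
Combined I = 1.953 + 0.8402 + 1.074 = 3.867 kg·m².
ω_f = L / I = 4122 / 3.867 = 1066 rpm.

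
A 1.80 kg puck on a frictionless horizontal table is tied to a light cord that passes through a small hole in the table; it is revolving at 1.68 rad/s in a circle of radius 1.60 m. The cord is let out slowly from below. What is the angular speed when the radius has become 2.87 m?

The constraining force is radial, so m r² ω about the center is conserved.
ω₂ = ω₁ (r₁/r₂)² = (1.68)(1.60/2.87)² = 0.5221 rad/s.

ω₂ ≈ 0.522 rad/s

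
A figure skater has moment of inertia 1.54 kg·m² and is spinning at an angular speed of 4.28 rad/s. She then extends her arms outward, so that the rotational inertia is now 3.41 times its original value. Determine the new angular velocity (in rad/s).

With no external torque about the axis, L is conserved: I₁ω₁ = I₂ω₂.
I₂ = 3.41 × 1.54 = 5.251 kg·m².
ω₂ = I₁ω₁ / I₂ = (1.540)(4.28 rad/s) / (5.251) = 1.255 rad/s.

ω₂ ≈ 1.26 rad/s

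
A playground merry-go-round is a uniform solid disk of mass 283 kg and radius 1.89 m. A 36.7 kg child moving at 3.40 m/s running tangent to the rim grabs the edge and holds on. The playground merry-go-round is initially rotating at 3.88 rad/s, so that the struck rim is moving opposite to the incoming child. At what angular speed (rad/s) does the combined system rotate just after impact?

The axle reaction passes through the axle and exerts no torque about it; angular momentum about the axle is conserved through the impact.
I_p = ½(283)(1.89)² = 505.5 kg·m². Taking the sense of the child's angular momentum as positive, L_{child} = m v R = (36.7)(3.40)(1.89) = 235.8 kg·m²/s.
L_i = −I_p ω_p + m v R = −(505.5)(3.88) + 235.8 = -1725 kg·m²/s.
After sticking, I_f = I_p + m R² = 505.5 + (36.7)(1.89)² = 636.5 kg·m².
ω_f = L_i / I_f = -1725 / 636.5 = -2.710 rad/s.

|ω_f| ≈ 2.71 rad/s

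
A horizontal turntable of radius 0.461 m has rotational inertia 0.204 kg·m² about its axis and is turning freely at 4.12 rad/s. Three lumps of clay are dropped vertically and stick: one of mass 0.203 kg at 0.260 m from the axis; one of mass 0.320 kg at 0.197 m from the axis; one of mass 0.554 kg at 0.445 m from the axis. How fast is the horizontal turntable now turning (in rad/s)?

ω_f ≈ 2.47 rad/s

The added mass arrives with no angular momentum about the axis, and any external torque about the axis is negligible, so the system's angular momentum is conserved.
Added inertia Σmr² = (0.203)(0.260)² + (0.320)(0.197)² + (0.554)(0.445)² = 0.1358 kg·m²; I_f = 0.2040 + 0.1358 = 0.3398 kg·m².
ω_f = I_p ω_i / I_f = (0.2040)(4.12) / 0.3398 = 2.473 rad/s.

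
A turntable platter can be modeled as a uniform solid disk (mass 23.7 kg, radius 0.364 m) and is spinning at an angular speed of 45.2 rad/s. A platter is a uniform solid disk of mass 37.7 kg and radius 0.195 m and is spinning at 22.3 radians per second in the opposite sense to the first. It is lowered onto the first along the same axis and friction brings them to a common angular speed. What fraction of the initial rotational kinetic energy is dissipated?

fraction ≈ 0.629

The coupling torques are internal; angular momentum about the shared axis is conserved.
Moments of inertia: I_A = ½(23.7)(0.364)² = 1.570 kg·m²; I_B = ½(37.7)(0.195)² = 0.7168 kg·m².
Taking A's sense as positive: L = (1.570)(45.2) − (0.7168)(22.3) = 54.98 kg·m²·rad/s.
Combined I = 1.570 + 0.7168 = 2.287 kg·m².
ω_f = L / I = 54.98 / 2.287 = 24.04 rad/s.
KE_i = ½ΣIω² = 1782 J; KE_f = ½(2.287)(24.04)² = 661.0 J.
Fraction dissipated = (KE_i − KE_f)/KE_i = 0.6291.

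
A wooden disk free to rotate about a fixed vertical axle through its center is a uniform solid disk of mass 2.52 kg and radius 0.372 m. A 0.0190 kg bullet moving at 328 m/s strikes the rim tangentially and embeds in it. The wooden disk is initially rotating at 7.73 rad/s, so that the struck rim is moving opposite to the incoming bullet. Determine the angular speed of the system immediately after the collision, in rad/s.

About the axle the impulsive forces during the collision are internal, so angular momentum about that axis is conserved.
I_p = ½(2.52)(0.372)² = 0.1744 kg·m². Taking the sense of the bullet's angular momentum as positive, L_{bullet} = m v R = (0.0190)(328)(0.372) = 2.318 kg·m²/s.
L_i = −I_p ω_p + m v R = −(0.1744)(7.73) + 2.318 = 0.9705 kg·m²/s.
After sticking, I_f = I_p + m R² = 0.1744 + (0.0190)(0.372)² = 0.1770 kg·m².
ω_f = L_i / I_f = 0.9705 / 0.1770 = 5.483 rad/s.

|ω_f| ≈ 5.48 rad/s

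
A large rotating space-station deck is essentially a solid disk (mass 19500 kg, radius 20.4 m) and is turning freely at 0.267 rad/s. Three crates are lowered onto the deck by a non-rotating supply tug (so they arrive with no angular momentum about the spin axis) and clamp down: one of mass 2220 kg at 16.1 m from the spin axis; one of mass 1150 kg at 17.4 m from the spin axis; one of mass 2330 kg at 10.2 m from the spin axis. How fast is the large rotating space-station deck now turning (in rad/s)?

ω_f ≈ 0.207 rad/s

No external torque acts about the spin axis; L_before = L_after.
I_p = ½(19500)(20.4)² = 4.058e+06 kg·m².
Added inertia Σmr² = (2220)(16.1)² + (1150)(17.4)² + (2330)(10.2)² = 1.166e+06 kg·m²; I_f = 4.058e+06 + 1.166e+06 = 5.224e+06 kg·m².
ω_f = I_p ω_i / I_f = (4.058e+06)(0.267) / 5.224e+06 = 0.2074 rad/s.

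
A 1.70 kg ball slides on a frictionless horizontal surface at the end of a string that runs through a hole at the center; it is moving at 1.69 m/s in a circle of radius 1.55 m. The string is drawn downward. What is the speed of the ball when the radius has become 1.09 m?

The only horizontal force on the mass is along the cord (radial), so it exerts no torque about the hole and angular momentum m v r is conserved.
v₂ = v₁ r₁ / r₂ = (1.69)(1.55) / (1.09) = 2.403 m/s.

v₂ ≈ 2.40 m/s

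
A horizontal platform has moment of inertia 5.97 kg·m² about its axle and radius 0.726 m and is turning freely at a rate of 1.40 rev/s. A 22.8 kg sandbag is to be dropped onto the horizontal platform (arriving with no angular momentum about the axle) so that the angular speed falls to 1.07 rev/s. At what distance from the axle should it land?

No external torque acts about the axle; L_before = L_after.
I_p ω_i = (I_p + m r²) ω_f ⇒ m r² = I_p(ω_i/ω_f − 1) = 5.970(1.40/1.07 − 1) = 1.841 kg·m².
r = √(1.841/22.8) = 0.2842 m.

r ≈ 0.284 m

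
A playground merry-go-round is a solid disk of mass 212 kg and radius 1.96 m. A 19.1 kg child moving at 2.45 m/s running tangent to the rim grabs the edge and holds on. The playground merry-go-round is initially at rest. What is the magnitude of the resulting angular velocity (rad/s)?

The axle reaction passes through the axle and exerts no torque about it; angular momentum about the axle is conserved through the impact.
I_p = ½(212)(1.96)² = 407.2 kg·m². Taking the sense of the child's angular momentum as positive, L_{child} = m v R = (19.1)(2.45)(1.96) = 91.72 kg·m²/s.
L_i = 0 + 91.72 = 91.72 kg·m²/s.
After sticking, I_f = I_p + m R² = 407.2 + (19.1)(1.96)² = 480.6 kg·m².
ω_f = L_i / I_f = 91.72 / 480.6 = 0.1908 rad/s.

|ω_f| ≈ 0.191 rad/s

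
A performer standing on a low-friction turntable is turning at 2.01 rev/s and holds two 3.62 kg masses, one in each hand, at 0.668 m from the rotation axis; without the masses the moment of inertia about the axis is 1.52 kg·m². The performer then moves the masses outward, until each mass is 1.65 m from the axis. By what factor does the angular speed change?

No external torque acts about the spin axis, so angular momentum is conserved.
I₁ = 1.52 + 2(3.62)(0.668)² = 4.751 kg·m²; I₂ = 1.52 + 2(3.62)(1.65)² = 21.23 kg·m².
ω₂/ω₁ = I₁/I₂ = 4.751 / 21.23 = 0.2238.

ω₂/ω₁ ≈ 0.224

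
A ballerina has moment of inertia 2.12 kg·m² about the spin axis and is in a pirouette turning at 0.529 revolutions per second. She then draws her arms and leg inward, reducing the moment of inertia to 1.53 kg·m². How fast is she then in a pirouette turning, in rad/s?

No external torque acts about the spin axis, so angular momentum is conserved.
ω₂ = I₁ω₁ / I₂ = (2.120)(0.529 rev/s) / (1.530) = 0.7330 rev/s = 4.606 rad/s.

ω₂ ≈ 4.61 rad/s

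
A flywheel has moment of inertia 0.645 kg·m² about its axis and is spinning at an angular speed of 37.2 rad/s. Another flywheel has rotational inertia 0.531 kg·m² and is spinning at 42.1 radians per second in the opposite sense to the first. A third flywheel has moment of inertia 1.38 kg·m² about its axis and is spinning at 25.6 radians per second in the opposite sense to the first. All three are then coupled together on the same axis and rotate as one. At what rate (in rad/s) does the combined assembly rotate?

The coupling torques are internal; angular momentum about the shared axis is conserved.
Taking A's sense as positive: L = (0.6450)(37.2) − (0.5310)(42.1) − (1.380)(25.6) = -33.69 kg·m²·rad/s.
Combined I = 0.6450 + 0.5310 + 1.380 = 2.556 kg·m².
ω_f = L / I = -33.69 / 2.556 = -13.18 rad/s.

|ω_f| ≈ 13.2 rad/s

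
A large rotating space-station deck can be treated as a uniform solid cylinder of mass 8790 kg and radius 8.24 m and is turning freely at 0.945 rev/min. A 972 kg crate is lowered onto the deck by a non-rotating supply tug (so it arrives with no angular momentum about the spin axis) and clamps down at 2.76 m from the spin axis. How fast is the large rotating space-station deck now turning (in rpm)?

The added mass arrives with no angular momentum about the spin axis, and any external torque about the spin axis is negligible, so the system's angular momentum is conserved.
I_p = ½(8790)(8.24)² = 2.984e+05 kg·m².
Added inertia Σmr² = (972)(2.76)² = 7404 kg·m²; I_f = 2.984e+05 + 7404 = 3.058e+05 kg·m².
ω_f = I_p ω_i / I_f = (2.984e+05)(0.945) / 3.058e+05 = 0.9221 rpm.

ω_f ≈ 0.922 rpm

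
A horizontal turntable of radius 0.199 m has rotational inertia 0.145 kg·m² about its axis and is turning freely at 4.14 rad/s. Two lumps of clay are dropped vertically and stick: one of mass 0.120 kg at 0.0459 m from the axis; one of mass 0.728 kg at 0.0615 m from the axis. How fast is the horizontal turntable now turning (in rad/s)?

ω_f ≈ 4.06 rad/s

The added mass arrives with no angular momentum about the axis, and any external torque about the axis is negligible, so the system's angular momentum is conserved.
Added inertia Σmr² = (0.120)(0.0459)² + (0.728)(0.0615)² = 0.003006 kg·m²; I_f = 0.1450 + 0.003006 = 0.1480 kg·m².
ω_f = I_p ω_i / I_f = (0.1450)(4.14) / 0.1480 = 4.056 rad/s.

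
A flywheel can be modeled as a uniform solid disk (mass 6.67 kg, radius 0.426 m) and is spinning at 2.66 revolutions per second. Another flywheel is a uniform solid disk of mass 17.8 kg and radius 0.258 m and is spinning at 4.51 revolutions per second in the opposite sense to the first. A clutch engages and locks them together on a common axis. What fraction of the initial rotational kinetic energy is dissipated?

No external torque acts about the common axis, so total angular momentum is conserved.
Moments of inertia: I_A = ½(6.67)(0.426)² = 0.6052 kg·m²; I_B = ½(17.8)(0.258)² = 0.5924 kg·m².
Taking A's sense as positive: L = (0.6052)(2.66) − (0.5924)(4.51) = -1.062 kg·m²·rev/s.
Combined I = 0.6052 + 0.5924 = 1.198 kg·m².
ω_f = L / I = -1.062 / 1.198 = -0.8867 rev/s.
KE_i = ½ΣIω² = 322.4 J; KE_f = ½(1.198)(5.571)² = 18.59 J.
Fraction dissipated = (KE_i − KE_f)/KE_i = 0.9423.

fraction ≈ 0.942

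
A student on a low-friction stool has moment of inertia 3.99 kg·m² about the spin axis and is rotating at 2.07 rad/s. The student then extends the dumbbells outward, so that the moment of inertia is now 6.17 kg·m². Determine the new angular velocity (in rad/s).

With no external torque about the axis, L is conserved: I₁ω₁ = I₂ω₂.
ω₂ = I₁ω₁ / I₂ = (3.990)(2.07 rad/s) / (6.170) = 1.339 rad/s.

ω₂ ≈ 1.34 rad/s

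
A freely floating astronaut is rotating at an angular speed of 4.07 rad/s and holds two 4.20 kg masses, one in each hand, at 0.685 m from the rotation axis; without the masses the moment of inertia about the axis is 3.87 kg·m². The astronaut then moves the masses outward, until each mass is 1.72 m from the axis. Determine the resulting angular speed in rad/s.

No external torque acts about the spin axis, so angular momentum is conserved.
I₁ = 3.87 + 2(4.20)(0.685)² = 7.811 kg·m²; I₂ = 3.87 + 2(4.20)(1.72)² = 28.72 kg·m².
ω₂ = I₁ω₁ / I₂ = (7.811)(4.07 rad/s) / (28.72) = 1.107 rad/s.

ω₂ ≈ 1.11 rad/s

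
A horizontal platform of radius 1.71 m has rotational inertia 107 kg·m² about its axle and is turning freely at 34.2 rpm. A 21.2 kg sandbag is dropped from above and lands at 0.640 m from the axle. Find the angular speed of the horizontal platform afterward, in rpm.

ω_f ≈ 31.6 rpm

No external torque acts about the axle; L_before = L_after.
Added inertia Σmr² = (21.2)(0.640)² = 8.684 kg·m²; I_f = 107.0 + 8.684 = 115.7 kg·m².
ω_f = I_p ω_i / I_f = (107.0)(34.2) / 115.7 = 31.63 rpm.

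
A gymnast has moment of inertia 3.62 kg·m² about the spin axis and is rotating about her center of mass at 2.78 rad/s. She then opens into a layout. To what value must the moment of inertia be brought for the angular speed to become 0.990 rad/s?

I₂ ≈ 10.2 kg·m²

Angular momentum about the spin axis is conserved since the torque about it is zero.
I₂ = I₁ω₁ / ω₂ = (3.62)(2.78) / (0.990) = 10.17 kg·m².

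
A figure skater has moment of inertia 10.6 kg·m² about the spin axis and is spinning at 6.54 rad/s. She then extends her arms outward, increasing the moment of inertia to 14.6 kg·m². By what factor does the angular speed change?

ω₂/ω₁ ≈ 0.726

With no external torque about the axis, L is conserved: I₁ω₁ = I₂ω₂.
ω₂/ω₁ = I₁/I₂ = 10.60 / 14.60 = 0.7260.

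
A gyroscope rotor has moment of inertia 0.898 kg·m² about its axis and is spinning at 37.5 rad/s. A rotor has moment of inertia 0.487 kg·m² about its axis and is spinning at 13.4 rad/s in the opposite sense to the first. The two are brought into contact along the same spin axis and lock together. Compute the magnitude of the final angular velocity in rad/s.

|ω_f| ≈ 19.6 rad/s

No external torque acts about the common axis, so total angular momentum is conserved.
Taking A's sense as positive: L = (0.8980)(37.5) − (0.4870)(13.4) = 27.15 kg·m²·rad/s.
Combined I = 0.8980 + 0.4870 = 1.385 kg·m².
ω_f = L / I = 27.15 / 1.385 = 19.60 rad/s.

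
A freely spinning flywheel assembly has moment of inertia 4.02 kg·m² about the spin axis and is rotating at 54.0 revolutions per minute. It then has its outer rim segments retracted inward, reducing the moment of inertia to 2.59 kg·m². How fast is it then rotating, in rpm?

ω₂ ≈ 83.8 rpm

No external torque acts about the spin axis, so angular momentum is conserved.
ω₂ = I₁ω₁ / I₂ = (4.020)(54.0 rpm) / (2.590) = 83.81 rpm.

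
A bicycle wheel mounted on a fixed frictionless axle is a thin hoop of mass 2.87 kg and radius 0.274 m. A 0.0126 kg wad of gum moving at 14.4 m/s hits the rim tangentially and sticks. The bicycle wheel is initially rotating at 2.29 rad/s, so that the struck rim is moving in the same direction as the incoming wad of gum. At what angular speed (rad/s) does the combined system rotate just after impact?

|ω_f| ≈ 2.51 rad/s

The axle reaction passes through the axle and exerts no torque about it; angular momentum about the axle is conserved through the impact.
I_p = (2.87)(0.274)² = 0.2155 kg·m². Taking the sense of the wad of gum's angular momentum as positive, L_{wad} = m v R = (0.0126)(14.4)(0.274) = 0.04971 kg·m²/s.
L_i = +I_p ω_p + m v R = +(0.2155)(2.29) + 0.04971 = 0.5431 kg·m²/s.
After sticking, I_f = I_p + m R² = 0.2155 + (0.0126)(0.274)² = 0.2164 kg·m².
ω_f = L_i / I_f = 0.5431 / 0.2164 = 2.510 rad/s.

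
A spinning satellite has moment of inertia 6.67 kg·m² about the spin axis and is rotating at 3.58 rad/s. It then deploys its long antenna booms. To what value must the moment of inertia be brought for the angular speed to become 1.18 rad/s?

I₂ ≈ 20.2 kg·m²

With no external torque about the axis, L is conserved: I₁ω₁ = I₂ω₂.
I₂ = I₁ω₁ / ω₂ = (6.67)(3.58) / (1.18) = 20.24 kg·m².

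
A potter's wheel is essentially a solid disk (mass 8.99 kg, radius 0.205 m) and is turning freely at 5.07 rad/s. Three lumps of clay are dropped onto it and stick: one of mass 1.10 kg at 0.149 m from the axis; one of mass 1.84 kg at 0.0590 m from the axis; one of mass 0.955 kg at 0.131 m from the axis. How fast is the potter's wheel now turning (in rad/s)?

No external torque acts about the axis; L_before = L_after.
I_p = ½(8.99)(0.205)² = 0.1889 kg·m².
Added inertia Σmr² = (1.10)(0.149)² + (1.84)(0.0590)² + (0.955)(0.131)² = 0.04721 kg·m²; I_f = 0.1889 + 0.04721 = 0.2361 kg·m².
ω_f = I_p ω_i / I_f = (0.1889)(5.07) / 0.2361 = 4.056 rad/s.

ω_f ≈ 4.06 rad/s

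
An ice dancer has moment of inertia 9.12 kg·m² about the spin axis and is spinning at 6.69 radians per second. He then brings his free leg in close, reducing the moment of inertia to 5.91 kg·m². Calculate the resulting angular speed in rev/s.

ω₂ ≈ 1.64 rev/s

Angular momentum about the spin axis is conserved since the torque about it is zero.
ω₂ = I₁ω₁ / I₂ = (9.120)(6.69 rad/s) / (5.910) = 10.32 rad/s = 1.643 rev/s.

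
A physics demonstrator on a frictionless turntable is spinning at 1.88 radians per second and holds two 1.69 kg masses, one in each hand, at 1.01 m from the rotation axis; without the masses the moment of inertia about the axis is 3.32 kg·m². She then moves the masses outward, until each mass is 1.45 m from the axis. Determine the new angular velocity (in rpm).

With no external torque about the axis, L is conserved: I₁ω₁ = I₂ω₂.
I₁ = 3.32 + 2(1.69)(1.01)² = 6.768 kg·m²; I₂ = 3.32 + 2(1.69)(1.45)² = 10.43 kg·m².
ω₂ = I₁ω₁ / I₂ = (6.768)(1.88 rad/s) / (10.43) = 1.220 rad/s = 11.65 rpm.

ω₂ ≈ 11.7 rpm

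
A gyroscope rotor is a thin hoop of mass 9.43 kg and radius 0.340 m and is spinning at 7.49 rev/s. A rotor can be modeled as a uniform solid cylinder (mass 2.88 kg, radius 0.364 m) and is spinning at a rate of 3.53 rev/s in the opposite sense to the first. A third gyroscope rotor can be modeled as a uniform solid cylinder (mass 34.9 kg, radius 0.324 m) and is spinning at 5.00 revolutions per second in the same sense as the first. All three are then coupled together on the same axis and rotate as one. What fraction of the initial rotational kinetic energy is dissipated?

fraction ≈ 0.185

The coupling torques are internal; angular momentum about the shared axis is conserved.
Moments of inertia: I_A = (9.43)(0.340)² = 1.090 kg·m²; I_B = ½(2.88)(0.364)² = 0.1908 kg·m²; I_C = ½(34.9)(0.324)² = 1.832 kg·m².
Taking A's sense as positive: L = (1.090)(7.49) − (0.1908)(3.53) + (1.832)(5.00) = 16.65 kg·m²·rev/s.
Combined I = 1.090 + 0.1908 + 1.832 = 3.113 kg·m².
ω_f = L / I = 16.65 / 3.113 = 5.349 rev/s.
KE_i = ½ΣIω² = 2158 J; KE_f = ½(3.113)(33.61)² = 1758 J.
Fraction dissipated = (KE_i − KE_f)/KE_i = 0.1853.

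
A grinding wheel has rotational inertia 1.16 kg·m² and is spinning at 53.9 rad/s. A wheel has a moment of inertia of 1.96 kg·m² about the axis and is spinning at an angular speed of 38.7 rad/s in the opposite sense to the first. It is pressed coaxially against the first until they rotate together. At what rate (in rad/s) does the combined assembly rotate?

|ω_f| ≈ 4.27 rad/s

No external torque acts about the common axis, so total angular momentum is conserved.
Taking A's sense as positive: L = (1.160)(53.9) − (1.960)(38.7) = -13.33 kg·m²·rad/s.
Combined I = 1.160 + 1.960 = 3.120 kg·m².
ω_f = L / I = -13.33 / 3.120 = -4.272 rad/s.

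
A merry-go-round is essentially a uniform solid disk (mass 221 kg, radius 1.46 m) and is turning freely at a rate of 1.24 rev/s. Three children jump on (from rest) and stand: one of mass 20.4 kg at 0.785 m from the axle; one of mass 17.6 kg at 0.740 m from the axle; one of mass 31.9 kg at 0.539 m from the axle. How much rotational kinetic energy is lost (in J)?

energy lost ≈ 843 J

No external torque acts about the axle; L_before = L_after.
I_p = ½(221)(1.46)² = 235.5 kg·m².
Added inertia Σmr² = (20.4)(0.785)² + (17.6)(0.740)² + (31.9)(0.539)² = 31.48 kg·m²; I_f = 235.5 + 31.48 = 267.0 kg·m².
ω_f = I_p ω_i / I_f = (235.5)(1.24) / 267.0 = 1.094 rev/s.
KE_i = ½(235.5)(7.791 rad/s)² = 7149 J; KE_f = ½(267.0)(6.873)² = 6306 J.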